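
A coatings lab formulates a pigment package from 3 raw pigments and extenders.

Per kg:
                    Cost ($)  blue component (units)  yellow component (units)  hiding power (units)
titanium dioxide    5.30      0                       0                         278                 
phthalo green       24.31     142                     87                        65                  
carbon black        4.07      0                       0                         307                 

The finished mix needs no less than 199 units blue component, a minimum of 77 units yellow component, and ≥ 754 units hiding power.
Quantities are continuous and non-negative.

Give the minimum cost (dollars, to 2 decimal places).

$42.86

Let x1 = kg of titanium dioxide, x2 = kg of phthalo green, x3 = kg of carbon black.
min 5.3x1 + 24.31x2 + 4.07x3 s.t.:
  142x2 ≥ 199   (blue component)
  87x2 ≥ 77   (yellow component)
  278x1 + 65x2 + 307x3 ≥ 754   (hiding power)
  x1, x2, x3 ≥ 0.
The optimal basis is {phthalo green, carbon black}; titanium dioxide drops out. There the blue component and hiding power constraints are tight.
That vertex is x2 = 1.4014, x3 = 2.1593.
Hence cost = 24.31·1.4014 + 4.07·2.1593 = $42.8564.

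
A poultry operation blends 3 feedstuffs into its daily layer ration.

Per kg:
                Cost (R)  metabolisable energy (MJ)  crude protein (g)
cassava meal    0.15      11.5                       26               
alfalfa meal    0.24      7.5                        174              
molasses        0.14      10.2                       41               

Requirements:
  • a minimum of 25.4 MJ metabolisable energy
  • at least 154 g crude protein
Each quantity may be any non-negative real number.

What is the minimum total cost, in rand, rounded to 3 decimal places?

Let x1 = kg of cassava meal, x2 = kg of alfalfa meal, x3 = kg of molasses.
Minimise 0.15x1 + 0.24x2 + 0.14x3 subject to:
  11.5x1 + 7.5x2 + 10.2x3 ≥ 25.4   (metabolisable energy)
  26x1 + 174x2 + 41x3 ≥ 154   (crude protein)
  x1, x2, x3 ≥ 0.
The minimum-cost mix takes nothing from cassava meal — only alfalfa meal, molasses. The metabolisable energy and crude protein requirements are met with equality.
Optimal quantities: alfalfa meal = 0.3608 kg, molasses = 2.225 kg.
Cost = 0.24·0.3608 + 0.14·2.225 = 0.39809.

R0.398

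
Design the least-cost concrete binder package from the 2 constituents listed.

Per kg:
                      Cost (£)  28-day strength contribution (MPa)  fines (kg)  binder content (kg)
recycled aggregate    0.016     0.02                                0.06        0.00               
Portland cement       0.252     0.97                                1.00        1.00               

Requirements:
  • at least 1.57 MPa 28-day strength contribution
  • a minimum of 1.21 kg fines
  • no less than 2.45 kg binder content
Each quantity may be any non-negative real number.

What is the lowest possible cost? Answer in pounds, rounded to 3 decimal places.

£0.617

Set it up as a linear program. Let x1 = kg of recycled aggregate, x2 = kg of Portland cement.
Minimize 0.016x1 + 0.252x2 with:
  0.02x1 + 0.97x2 ≥ 1.57   (28-day strength contribution)
  0.06x1 + 1x2 ≥ 1.21   (fines)
  1x2 ≥ 2.45   (binder content)
  x1, x2 ≥ 0.
The minimum-cost mix takes nothing from recycled aggregate — only Portland cement. Binding constraint: binder content.
So Portland cement = 2.45 kg.
Total cost: 0.252·2.45 = 0.61740.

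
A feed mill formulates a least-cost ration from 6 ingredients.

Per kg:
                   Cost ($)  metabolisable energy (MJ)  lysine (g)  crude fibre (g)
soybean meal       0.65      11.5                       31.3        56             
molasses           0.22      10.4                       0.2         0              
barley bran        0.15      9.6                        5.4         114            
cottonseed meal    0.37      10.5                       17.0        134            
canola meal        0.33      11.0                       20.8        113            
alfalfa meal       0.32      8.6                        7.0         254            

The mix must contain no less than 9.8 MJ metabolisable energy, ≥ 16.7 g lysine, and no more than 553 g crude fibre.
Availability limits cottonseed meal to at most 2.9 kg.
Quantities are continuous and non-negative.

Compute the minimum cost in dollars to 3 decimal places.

$0.274

This is a linear program. Let x1 = kg of soybean meal, x2 = kg of molasses, x3 = kg of barley bran, x4 = kg of cottonseed meal, x5 = kg of canola meal, x6 = kg of alfalfa meal.
Minimize 0.65x1 + 0.22x2 + 0.15x3 + 0.37x4 + 0.33x5 + 0.32x6 subject to:
  11.5x1 + 10.4x2 + 9.6x3 + 10.5x4 + 11x5 + 8.6x6 ≥ 9.8   (metabolisable energy)
  31.3x1 + 0.2x2 + 5.4x3 + 17x4 + 20.8x5 + 7x6 ≥ 16.7   (lysine)
  56x1 + 114x3 + 134x4 + 113x5 + 254x6 ≤ 553   (crude fibre)
  x4 ≤ 2.9
  x1, x2, x3, x4, x5, x6 ≥ 0.
At the optimum only barley bran, canola meal are positive (soybean meal, molasses, cottonseed meal, alfalfa meal = 0). Binding constraints: metabolisable energy and lysine.
Solving gives x3 = 0.1436, x5 = 0.7656.
Total cost: 0.15·0.1436 + 0.33·0.7656 = 0.27419.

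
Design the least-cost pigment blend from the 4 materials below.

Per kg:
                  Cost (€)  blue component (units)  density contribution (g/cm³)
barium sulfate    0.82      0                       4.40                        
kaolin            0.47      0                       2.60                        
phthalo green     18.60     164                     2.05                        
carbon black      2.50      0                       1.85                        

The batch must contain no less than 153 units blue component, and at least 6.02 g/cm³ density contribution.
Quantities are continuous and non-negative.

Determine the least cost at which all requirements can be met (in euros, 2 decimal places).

€18.09

Let x1 = kg of barium sulfate, x2 = kg of kaolin, x3 = kg of phthalo green, x4 = kg of carbon black.
min 0.82x1 + 0.47x2 + 18.6x3 + 2.5x4 subject to:
  164x3 ≥ 153   (blue component)
  4.4x1 + 2.6x2 + 2.05x3 + 1.85x4 ≥ 6.02   (density contribution)
  x1, x2, x3, x4 ≥ 0.
The minimum-cost mix takes nothing from barium sulfate, carbon black — only kaolin, phthalo green. There the blue component and density contribution constraints are tight.
So kaolin = 1.58 kg, phthalo green = 0.9329 kg.
Hence cost = 0.47·1.58 + 18.6·0.9329 = €18.0945.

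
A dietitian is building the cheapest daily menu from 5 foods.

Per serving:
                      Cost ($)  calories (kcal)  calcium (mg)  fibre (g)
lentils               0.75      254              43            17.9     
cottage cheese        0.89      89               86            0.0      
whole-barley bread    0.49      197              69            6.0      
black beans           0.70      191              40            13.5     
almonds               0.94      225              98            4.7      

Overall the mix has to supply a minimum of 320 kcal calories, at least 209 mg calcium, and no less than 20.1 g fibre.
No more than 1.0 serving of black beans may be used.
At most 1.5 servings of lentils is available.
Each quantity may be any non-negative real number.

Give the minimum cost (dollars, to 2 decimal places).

Treat it as an LP. Let x1 = servings of lentils, x2 = servings of cottage cheese, x3 = servings of whole-barley bread, x4 = servings of black beans, x5 = servings of almonds.
Minimise 0.75x1 + 0.89x2 + 0.49x3 + 0.7x4 + 0.94x5 s.t.:
  254x1 + 89x2 + 197x3 + 191x4 + 225x5 ≥ 320   (calories)
  43x1 + 86x2 + 69x3 + 40x4 + 98x5 ≥ 209   (calcium)
  17.9x1 + 6x3 + 13.5x4 + 4.7x5 ≥ 20.1   (fibre)
  x4 ≤ 1
  x1 ≤ 1.5
  x1, x2, x3, x4, x5 ≥ 0.
The cheapest feasible vertex uses only lentils, whole-barley bread; cottage cheese, black beans, almonds are not used. There the calcium and fibre constraints are tight.
Solving gives x1 = 0.136, x3 = 2.944.
Total cost: 0.75·0.136 + 0.49·2.944 = 1.5446.

$1.54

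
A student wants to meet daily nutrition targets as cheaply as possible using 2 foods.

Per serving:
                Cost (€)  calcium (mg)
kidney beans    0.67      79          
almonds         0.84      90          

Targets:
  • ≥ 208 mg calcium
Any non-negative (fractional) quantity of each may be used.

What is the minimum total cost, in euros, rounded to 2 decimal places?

€1.76

Let x1 = servings of kidney beans, x2 = servings of almonds.
Minimize 0.67x1 + 0.84x2 subject to:
  79x1 + 90x2 ≥ 208   (calcium)
  x1, x2 ≥ 0.
The optimal basis is {kidney beans}; almonds drops out. Binding constraint: calcium.
Solving gives x1 = 2.633.
Objective = 0.67·2.633 = 1.7641.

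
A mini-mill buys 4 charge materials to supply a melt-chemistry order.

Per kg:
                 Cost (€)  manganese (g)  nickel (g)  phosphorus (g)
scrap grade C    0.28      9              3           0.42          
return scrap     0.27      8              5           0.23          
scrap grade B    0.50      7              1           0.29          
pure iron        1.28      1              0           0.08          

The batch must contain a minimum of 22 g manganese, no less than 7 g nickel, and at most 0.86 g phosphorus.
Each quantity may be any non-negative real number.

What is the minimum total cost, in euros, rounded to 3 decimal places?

€0.709

This is a linear program. Let x1 = kg of scrap grade C, x2 = kg of return scrap, x3 = kg of scrap grade B, x4 = kg of pure iron.
Minimise 0.28x1 + 0.27x2 + 0.5x3 + 1.28x4 s.t.:
  9x1 + 8x2 + 7x3 + 1x4 ≥ 22   (manganese)
  3x1 + 5x2 + 1x3 ≥ 7   (nickel)
  0.42x1 + 0.23x2 + 0.29x3 + 0.08x4 ≤ 0.86   (phosphorus)
  x1, x2, x3, x4 ≥ 0.
The cheapest feasible vertex uses only scrap grade C, return scrap; scrap grade B, pure iron are not used. There the manganese and phosphorus constraints are tight.
So scrap grade C = 1.411 kg, return scrap = 1.163 kg.
Cost = 0.28·1.411 + 0.27·1.163 = 0.70909.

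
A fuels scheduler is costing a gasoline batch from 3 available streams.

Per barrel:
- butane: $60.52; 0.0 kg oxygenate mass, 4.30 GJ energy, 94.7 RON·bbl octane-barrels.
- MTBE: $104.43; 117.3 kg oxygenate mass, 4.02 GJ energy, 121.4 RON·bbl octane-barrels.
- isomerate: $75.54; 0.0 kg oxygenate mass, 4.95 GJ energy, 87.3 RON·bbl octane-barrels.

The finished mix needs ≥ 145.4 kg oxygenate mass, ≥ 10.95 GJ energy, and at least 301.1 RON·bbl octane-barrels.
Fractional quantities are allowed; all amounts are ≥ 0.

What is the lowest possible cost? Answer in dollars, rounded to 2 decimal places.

$225.70

Set it up as a linear program. Let x1 = barrels of butane, x2 = barrels of MTBE, x3 = barrels of isomerate.
Minimise 60.52x1 + 104.43x2 + 75.54x3 with:
  117.3x2 ≥ 145.4   (oxygenate mass)
  4.3x1 + 4.02x2 + 4.95x3 ≥ 10.95   (energy)
  94.7x1 + 121.4x2 + 87.3x3 ≥ 301.1   (octane-barrels)
  x1, x2, x3 ≥ 0.
The cheapest feasible vertex uses only butane, MTBE; isomerate is not used. There the oxygenate mass and octane-barrels constraints are tight.
Solving gives x1 = 1.59047, x2 = 1.23956.
Total cost: 60.52·1.59047 + 104.43·1.23956 = 225.7025.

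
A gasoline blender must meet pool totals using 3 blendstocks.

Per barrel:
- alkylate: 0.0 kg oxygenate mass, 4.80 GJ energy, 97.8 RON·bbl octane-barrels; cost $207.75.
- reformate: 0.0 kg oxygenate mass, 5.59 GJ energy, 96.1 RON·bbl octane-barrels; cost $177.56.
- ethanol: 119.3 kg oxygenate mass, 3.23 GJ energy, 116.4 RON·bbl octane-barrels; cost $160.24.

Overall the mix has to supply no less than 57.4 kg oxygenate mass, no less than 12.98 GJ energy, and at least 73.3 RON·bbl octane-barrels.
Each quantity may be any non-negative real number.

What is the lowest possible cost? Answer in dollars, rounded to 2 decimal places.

Let x1 = barrels of alkylate, x2 = barrels of reformate, x3 = barrels of ethanol.
Minimize 207.75x1 + 177.56x2 + 160.24x3 with:
  119.3x3 ≥ 57.4   (oxygenate mass)
  4.8x1 + 5.59x2 + 3.23x3 ≥ 12.98   (energy)
  97.8x1 + 96.1x2 + 116.4x3 ≥ 73.3   (octane-barrels)
  x1, x2, x3 ≥ 0.
The cheapest feasible vertex uses only reformate, ethanol; alkylate is not used. Binding constraints: oxygenate mass and energy.
That vertex is x2 = 2.044, x3 = 0.48114.
Cost = 177.56·2.044 + 160.24·0.48114 = 440.0305.

$440.03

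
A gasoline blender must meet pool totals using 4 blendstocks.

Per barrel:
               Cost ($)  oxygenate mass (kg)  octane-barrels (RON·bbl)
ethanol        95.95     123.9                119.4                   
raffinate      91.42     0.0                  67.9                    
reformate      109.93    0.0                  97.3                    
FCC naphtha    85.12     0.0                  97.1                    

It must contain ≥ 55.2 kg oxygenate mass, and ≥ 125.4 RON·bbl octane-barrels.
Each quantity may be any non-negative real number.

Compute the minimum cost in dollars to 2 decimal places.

Treat it as an LP. Let x1 = barrels of ethanol, x2 = barrels of raffinate, x3 = barrels of reformate, x4 = barrels of FCC naphtha.
Minimise 95.95x1 + 91.42x2 + 109.93x3 + 85.12x4 with:
  123.9x1 ≥ 55.2   (oxygenate mass)
  119.4x1 + 67.9x2 + 97.3x3 + 97.1x4 ≥ 125.4   (octane-barrels)
  x1, x2, x3, x4 ≥ 0.
At the optimum only ethanol is positive (raffinate, reformate, FCC naphtha = 0). The octane-barrels requirement is met with equality.
That vertex is x1 = 1.05025.
Objective = 95.95·1.05025 = 100.7715.

$100.77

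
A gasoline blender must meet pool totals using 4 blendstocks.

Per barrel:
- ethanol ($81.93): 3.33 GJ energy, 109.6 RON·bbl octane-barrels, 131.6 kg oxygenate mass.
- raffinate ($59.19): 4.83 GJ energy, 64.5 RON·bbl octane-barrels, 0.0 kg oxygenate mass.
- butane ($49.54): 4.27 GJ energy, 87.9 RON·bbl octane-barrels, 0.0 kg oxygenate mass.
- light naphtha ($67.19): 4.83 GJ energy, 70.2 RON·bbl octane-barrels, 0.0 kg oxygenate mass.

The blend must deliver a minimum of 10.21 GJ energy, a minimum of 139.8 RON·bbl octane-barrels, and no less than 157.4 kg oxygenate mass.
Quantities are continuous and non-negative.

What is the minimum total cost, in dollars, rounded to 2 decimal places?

$170.24

Let x1 = barrels of ethanol, x2 = barrels of raffinate, x3 = barrels of butane, x4 = barrels of light naphtha.
Minimise 81.93x1 + 59.19x2 + 49.54x3 + 67.19x4 with:
  3.33x1 + 4.83x2 + 4.27x3 + 4.83x4 ≥ 10.21   (energy)
  109.6x1 + 64.5x2 + 87.9x3 + 70.2x4 ≥ 139.8   (octane-barrels)
  131.6x1 ≥ 157.4   (oxygenate mass)
  x1, x2, x3, x4 ≥ 0.
At the optimum only ethanol, butane are positive (raffinate, light naphtha = 0). Binding constraints: energy and oxygenate mass.
So ethanol = 1.196 barrels, butane = 1.4584 barrels.
Hence cost = 81.93·1.196 + 49.54·1.4584 = $170.2374.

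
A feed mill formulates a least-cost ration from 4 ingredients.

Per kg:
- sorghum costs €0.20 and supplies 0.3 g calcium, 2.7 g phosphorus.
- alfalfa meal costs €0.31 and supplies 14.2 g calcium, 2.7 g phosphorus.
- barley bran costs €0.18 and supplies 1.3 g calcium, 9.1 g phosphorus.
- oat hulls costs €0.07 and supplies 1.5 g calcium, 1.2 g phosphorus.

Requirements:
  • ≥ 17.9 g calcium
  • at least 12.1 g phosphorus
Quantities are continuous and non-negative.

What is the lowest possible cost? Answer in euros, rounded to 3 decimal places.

€0.540

This is a linear program. Let x1 = kg of sorghum, x2 = kg of alfalfa meal, x3 = kg of barley bran, x4 = kg of oat hulls.
Minimise 0.2x1 + 0.31x2 + 0.18x3 + 0.07x4 with:
  0.3x1 + 14.2x2 + 1.3x3 + 1.5x4 ≥ 17.9   (calcium)
  2.7x1 + 2.7x2 + 9.1x3 + 1.2x4 ≥ 12.1   (phosphorus)
  x1, x2, x3, x4 ≥ 0.
The optimal basis is {alfalfa meal, barley bran}; sorghum, oat hulls drop out. There the calcium and phosphorus constraints are tight.
Optimal quantities: alfalfa meal = 1.171 kg, barley bran = 0.9823 kg.
Cost = 0.31·1.171 + 0.18·0.9823 = 0.53982.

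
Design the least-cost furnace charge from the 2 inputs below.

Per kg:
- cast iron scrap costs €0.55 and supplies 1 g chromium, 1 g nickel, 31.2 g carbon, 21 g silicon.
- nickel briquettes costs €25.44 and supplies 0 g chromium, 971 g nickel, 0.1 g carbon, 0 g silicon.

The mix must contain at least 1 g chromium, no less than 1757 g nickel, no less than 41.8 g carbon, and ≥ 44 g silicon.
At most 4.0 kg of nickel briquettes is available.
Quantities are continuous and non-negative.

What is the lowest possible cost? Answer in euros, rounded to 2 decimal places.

Let x1 = kg of cast iron scrap, x2 = kg of nickel briquettes.
Minimize 0.55x1 + 25.44x2 with:
  1x1 ≥ 1   (chromium)
  1x1 + 971x2 ≥ 1757   (nickel)
  31.2x1 + 0.1x2 ≥ 41.8   (carbon)
  21x1 ≥ 44   (silicon)
  x2 ≤ 4
  x1, x2 ≥ 0.
Both inputs are positive at the optimum. Binding constraints: nickel and silicon.
Solving gives x1 = 2.0952, x2 = 1.8073.
Objective = 0.55·2.0952 + 25.44·1.8073 = 47.1301.

€47.13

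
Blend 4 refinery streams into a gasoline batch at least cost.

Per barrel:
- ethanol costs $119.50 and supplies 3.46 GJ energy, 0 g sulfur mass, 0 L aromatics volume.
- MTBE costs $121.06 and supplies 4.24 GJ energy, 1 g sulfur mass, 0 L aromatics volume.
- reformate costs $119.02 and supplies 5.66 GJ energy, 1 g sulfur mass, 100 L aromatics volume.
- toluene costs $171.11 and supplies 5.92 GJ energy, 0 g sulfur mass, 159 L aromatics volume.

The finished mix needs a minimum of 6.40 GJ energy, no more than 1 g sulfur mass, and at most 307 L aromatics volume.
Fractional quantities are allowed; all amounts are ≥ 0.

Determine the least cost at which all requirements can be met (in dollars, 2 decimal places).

$140.41

Treat it as an LP. Let x1 = barrels of ethanol, x2 = barrels of MTBE, x3 = barrels of reformate, x4 = barrels of toluene.
min 119.5x1 + 121.06x2 + 119.02x3 + 171.11x4 subject to:
  3.46x1 + 4.24x2 + 5.66x3 + 5.92x4 ≥ 6.4   (energy)
  1x2 + 1x3 ≤ 1   (sulfur mass)
  100x3 + 159x4 ≤ 307   (aromatics volume)
  x1, x2, x3, x4 ≥ 0.
At the optimum only reformate, toluene are positive (ethanol, MTBE = 0). Binding constraints: energy and sulfur mass.
Optimal quantities: reformate = 1 barrel, toluene = 0.125 barrels.
Hence cost = 119.02·1 + 171.11·0.125 = $140.4088.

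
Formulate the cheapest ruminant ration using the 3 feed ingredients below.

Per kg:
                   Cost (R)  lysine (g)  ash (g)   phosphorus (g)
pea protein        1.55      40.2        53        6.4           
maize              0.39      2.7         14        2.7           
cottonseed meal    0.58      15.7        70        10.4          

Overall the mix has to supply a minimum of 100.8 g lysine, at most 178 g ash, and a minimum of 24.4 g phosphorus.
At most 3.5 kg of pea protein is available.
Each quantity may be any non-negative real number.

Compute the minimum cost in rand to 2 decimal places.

R4.41

Let x1 = kg of pea protein, x2 = kg of maize, x3 = kg of cottonseed meal.
Minimise 1.55x1 + 0.39x2 + 0.58x3 subject to:
  40.2x1 + 2.7x2 + 15.7x3 ≥ 100.8   (lysine)
  53x1 + 14x2 + 70x3 ≤ 178   (ash)
  6.4x1 + 2.7x2 + 10.4x3 ≥ 24.4   (phosphorus)
  x1 ≤ 3.5
  x1, x2, x3 ≥ 0.
The optimal mix uses every input. The lysine, ash, phosphorus requirements are met with equality.
So pea protein = 2.179 kg, maize = 1.883 kg, cottonseed meal = 0.5162 kg.
Hence cost = 1.55·2.179 + 0.39·1.883 + 0.58·0.5162 = R4.4112.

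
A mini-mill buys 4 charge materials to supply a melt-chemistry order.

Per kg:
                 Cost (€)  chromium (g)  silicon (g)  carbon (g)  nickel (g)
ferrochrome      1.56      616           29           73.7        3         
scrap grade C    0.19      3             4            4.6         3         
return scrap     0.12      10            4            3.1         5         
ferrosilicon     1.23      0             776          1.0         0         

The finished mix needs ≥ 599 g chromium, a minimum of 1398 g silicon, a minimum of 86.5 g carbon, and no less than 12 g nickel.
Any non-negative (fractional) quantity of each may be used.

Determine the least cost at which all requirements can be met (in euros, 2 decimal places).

€4.04

Treat it as an LP. Let x1 = kg of ferrochrome, x2 = kg of scrap grade C, x3 = kg of return scrap, x4 = kg of ferrosilicon.
min 1.56x1 + 0.19x2 + 0.12x3 + 1.23x4 s.t.:
  616x1 + 3x2 + 10x3 ≥ 599   (chromium)
  29x1 + 4x2 + 4x3 + 776x4 ≥ 1398   (silicon)
  73.7x1 + 4.6x2 + 3.1x3 + 1x4 ≥ 86.5   (carbon)
  3x1 + 3x2 + 5x3 ≥ 12   (nickel)
  x1, x2, x3, x4 ≥ 0.
At the optimum only ferrochrome, return scrap, ferrosilicon are positive (scrap grade C = 0). There the silicon, carbon, nickel constraints are tight.
Solving gives x1 = 1.076, x3 = 1.754, x4 = 1.752.
Cost = 1.56·1.076 + 0.12·1.754 + 1.23·1.752 = 4.0440.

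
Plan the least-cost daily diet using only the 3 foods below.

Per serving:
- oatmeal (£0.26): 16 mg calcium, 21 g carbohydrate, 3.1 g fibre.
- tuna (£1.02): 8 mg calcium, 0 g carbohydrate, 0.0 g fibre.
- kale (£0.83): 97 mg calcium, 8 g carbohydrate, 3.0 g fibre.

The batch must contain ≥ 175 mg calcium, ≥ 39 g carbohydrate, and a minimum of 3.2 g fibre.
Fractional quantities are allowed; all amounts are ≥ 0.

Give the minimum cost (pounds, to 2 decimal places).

£1.65

Let x1 = servings of oatmeal, x2 = servings of tuna, x3 = servings of kale.
Minimize 0.26x1 + 1.02x2 + 0.83x3 subject to:
  16x1 + 8x2 + 97x3 ≥ 175   (calcium)
  21x1 + 8x3 ≥ 39   (carbohydrate)
  3.1x1 + 3x3 ≥ 3.2   (fibre)
  x1, x2, x3 ≥ 0.
The optimal basis is {oatmeal, kale}; tuna drops out. There the calcium and carbohydrate constraints are tight.
Solving gives x1 = 1.248, x3 = 1.598.
Objective = 0.26·1.248 + 0.83·1.598 = 1.6508.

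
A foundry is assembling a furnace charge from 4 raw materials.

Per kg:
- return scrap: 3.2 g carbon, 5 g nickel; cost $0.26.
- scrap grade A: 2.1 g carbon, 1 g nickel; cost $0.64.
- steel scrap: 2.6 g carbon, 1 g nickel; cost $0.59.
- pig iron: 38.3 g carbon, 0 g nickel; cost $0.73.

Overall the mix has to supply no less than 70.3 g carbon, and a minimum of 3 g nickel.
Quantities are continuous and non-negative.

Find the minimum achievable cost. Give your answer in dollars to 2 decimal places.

$1.46

Treat it as an LP. Let x1 = kg of return scrap, x2 = kg of scrap grade A, x3 = kg of steel scrap, x4 = kg of pig iron.
Minimize 0.26x1 + 0.64x2 + 0.59x3 + 0.73x4 with:
  3.2x1 + 2.1x2 + 2.6x3 + 38.3x4 ≥ 70.3   (carbon)
  5x1 + 1x2 + 1x3 ≥ 3   (nickel)
  x1, x2, x3, x4 ≥ 0.
The minimum-cost mix takes nothing from scrap grade A, steel scrap — only return scrap, pig iron. The carbon and nickel requirements are met with equality.
Solving gives x1 = 0.6, x4 = 1.785.
Total cost: 0.26·0.6 + 0.73·1.785 = 1.4591.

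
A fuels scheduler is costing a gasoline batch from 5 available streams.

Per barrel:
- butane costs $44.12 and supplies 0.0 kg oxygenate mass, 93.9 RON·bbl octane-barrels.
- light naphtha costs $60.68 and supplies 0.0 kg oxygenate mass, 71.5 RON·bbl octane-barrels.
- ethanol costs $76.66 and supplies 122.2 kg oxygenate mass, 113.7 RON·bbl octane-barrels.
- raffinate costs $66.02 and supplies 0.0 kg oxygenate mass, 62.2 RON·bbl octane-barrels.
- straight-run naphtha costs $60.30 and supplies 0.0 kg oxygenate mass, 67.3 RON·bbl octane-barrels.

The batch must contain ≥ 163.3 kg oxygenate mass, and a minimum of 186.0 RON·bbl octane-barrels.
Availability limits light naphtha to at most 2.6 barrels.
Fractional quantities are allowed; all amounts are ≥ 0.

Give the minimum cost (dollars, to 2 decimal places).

This is a linear program. Let x1 = barrels of butane, x2 = barrels of light naphtha, x3 = barrels of ethanol, x4 = barrels of raffinate, x5 = barrels of straight-run naphtha.
Minimise 44.12x1 + 60.68x2 + 76.66x3 + 66.02x4 + 60.3x5 subject to:
  122.2x3 ≥ 163.3   (oxygenate mass)
  93.9x1 + 71.5x2 + 113.7x3 + 62.2x4 + 67.3x5 ≥ 186   (octane-barrels)
  x2 ≤ 2.6
  x1, x2, x3, x4, x5 ≥ 0.
The optimal basis is {butane, ethanol}; light naphtha, raffinate, straight-run naphtha drop out. Binding constraints: oxygenate mass and octane-barrels.
That vertex is x1 = 0.362714, x3 = 1.33633.
Total cost: 44.12·0.362714 + 76.66·1.33633 = 118.4460.

$118.45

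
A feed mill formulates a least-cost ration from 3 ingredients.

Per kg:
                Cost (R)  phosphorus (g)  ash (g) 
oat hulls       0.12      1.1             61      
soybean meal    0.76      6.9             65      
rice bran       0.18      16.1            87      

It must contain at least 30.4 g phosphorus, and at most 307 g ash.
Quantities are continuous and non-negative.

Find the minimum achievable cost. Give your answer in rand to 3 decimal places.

R0.340

Treat it as an LP. Let x1 = kg of oat hulls, x2 = kg of soybean meal, x3 = kg of rice bran.
Minimize 0.12x1 + 0.76x2 + 0.18x3 s.t.:
  1.1x1 + 6.9x2 + 16.1x3 ≥ 30.4   (phosphorus)
  61x1 + 65x2 + 87x3 ≤ 307   (ash)
  x1, x2, x3 ≥ 0.
At the optimum only rice bran is positive (oat hulls, soybean meal = 0). The phosphorus requirement is met with equality.
That vertex is x3 = 1.888.
Hence cost = 0.18·1.888 = R0.33984.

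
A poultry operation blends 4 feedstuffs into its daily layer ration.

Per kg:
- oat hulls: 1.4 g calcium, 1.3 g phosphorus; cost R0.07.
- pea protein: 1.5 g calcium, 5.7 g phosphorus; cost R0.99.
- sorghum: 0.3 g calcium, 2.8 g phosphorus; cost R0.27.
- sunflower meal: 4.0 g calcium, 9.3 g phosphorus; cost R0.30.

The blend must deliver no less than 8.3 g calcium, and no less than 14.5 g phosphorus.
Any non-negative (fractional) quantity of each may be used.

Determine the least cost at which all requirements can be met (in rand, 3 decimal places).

R0.537

Set it up as a linear program. Let x1 = kg of oat hulls, x2 = kg of pea protein, x3 = kg of sorghum, x4 = kg of sunflower meal.
min 0.07x1 + 0.99x2 + 0.27x3 + 0.3x4 with:
  1.4x1 + 1.5x2 + 0.3x3 + 4x4 ≥ 8.3   (calcium)
  1.3x1 + 5.7x2 + 2.8x3 + 9.3x4 ≥ 14.5   (phosphorus)
  x1, x2, x3, x4 ≥ 0.
The minimum-cost mix takes nothing from pea protein, sorghum — only oat hulls, sunflower meal. There the calcium and phosphorus constraints are tight.
Solving gives x1 = 2.454, x4 = 1.216.
Cost = 0.07·2.454 + 0.3·1.216 = 0.53658.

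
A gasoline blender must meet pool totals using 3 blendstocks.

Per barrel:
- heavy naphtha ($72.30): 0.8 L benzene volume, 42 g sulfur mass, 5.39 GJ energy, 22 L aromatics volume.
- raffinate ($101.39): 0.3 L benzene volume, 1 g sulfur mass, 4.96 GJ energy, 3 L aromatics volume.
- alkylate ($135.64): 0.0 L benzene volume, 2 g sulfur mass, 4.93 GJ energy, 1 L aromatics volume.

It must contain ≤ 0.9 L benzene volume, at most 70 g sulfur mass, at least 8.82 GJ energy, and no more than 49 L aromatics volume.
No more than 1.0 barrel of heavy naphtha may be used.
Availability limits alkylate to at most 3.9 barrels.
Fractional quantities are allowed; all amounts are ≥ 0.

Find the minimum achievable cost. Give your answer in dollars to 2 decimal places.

$151.00

Let x1 = barrels of heavy naphtha, x2 = barrels of raffinate, x3 = barrels of alkylate.
Minimise 72.3x1 + 101.39x2 + 135.64x3 s.t.:
  0.8x1 + 0.3x2 ≤ 0.9   (benzene volume)
  42x1 + 1x2 + 2x3 ≤ 70   (sulfur mass)
  5.39x1 + 4.96x2 + 4.93x3 ≥ 8.82   (energy)
  22x1 + 3x2 + 1x3 ≤ 49   (aromatics volume)
  x1 ≤ 1
  x3 ≤ 3.9
  x1, x2, x3 ≥ 0.
The cheapest feasible vertex uses only heavy naphtha, raffinate; alkylate is not used. Binding constraints: benzene volume and energy.
Optimal quantities: heavy naphtha = 0.7733 barrels, raffinate = 0.9379 barrels.
Hence cost = 72.3·0.7733 + 101.39·0.9379 = $151.0033.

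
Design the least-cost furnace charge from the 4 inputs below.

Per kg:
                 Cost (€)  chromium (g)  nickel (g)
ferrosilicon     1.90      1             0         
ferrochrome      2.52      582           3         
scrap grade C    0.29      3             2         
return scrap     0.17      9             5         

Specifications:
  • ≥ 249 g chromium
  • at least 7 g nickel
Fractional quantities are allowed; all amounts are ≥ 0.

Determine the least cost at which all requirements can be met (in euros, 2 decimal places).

Treat it as an LP. Let x1 = kg of ferrosilicon, x2 = kg of ferrochrome, x3 = kg of scrap grade C, x4 = kg of return scrap.
Minimize 1.9x1 + 2.52x2 + 0.29x3 + 0.17x4 subject to:
  1x1 + 582x2 + 3x3 + 9x4 ≥ 249   (chromium)
  3x2 + 2x3 + 5x4 ≥ 7   (nickel)
  x1, x2, x3, x4 ≥ 0.
The cheapest feasible vertex uses only ferrochrome, return scrap; ferrosilicon, scrap grade C are not used. Binding constraints: chromium and nickel.
Solving gives x2 = 0.41, x4 = 1.154.
Cost = 2.52·0.41 + 0.17·1.154 = 1.2294.

€1.23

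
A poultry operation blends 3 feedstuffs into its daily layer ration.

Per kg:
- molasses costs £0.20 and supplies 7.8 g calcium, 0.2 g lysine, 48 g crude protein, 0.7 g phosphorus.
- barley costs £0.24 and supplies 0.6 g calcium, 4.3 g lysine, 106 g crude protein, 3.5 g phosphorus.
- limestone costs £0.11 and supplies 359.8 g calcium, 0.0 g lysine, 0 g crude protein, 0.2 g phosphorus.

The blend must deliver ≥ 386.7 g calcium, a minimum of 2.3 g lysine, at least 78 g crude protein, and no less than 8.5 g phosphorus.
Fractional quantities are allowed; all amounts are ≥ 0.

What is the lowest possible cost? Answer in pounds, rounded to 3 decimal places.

£0.686

Treat it as an LP. Let x1 = kg of molasses, x2 = kg of barley, x3 = kg of limestone.
Minimize 0.2x1 + 0.24x2 + 0.11x3 s.t.:
  7.8x1 + 0.6x2 + 359.8x3 ≥ 386.7   (calcium)
  0.2x1 + 4.3x2 ≥ 2.3   (lysine)
  48x1 + 106x2 ≥ 78   (crude protein)
  0.7x1 + 3.5x2 + 0.2x3 ≥ 8.5   (phosphorus)
  x1, x2, x3 ≥ 0.
The minimum-cost mix takes nothing from molasses — only barley, limestone. Binding constraints: calcium and phosphorus.
Solving gives x2 = 2.367, x3 = 1.071.
Hence cost = 0.24·2.367 + 0.11·1.071 = £0.68589.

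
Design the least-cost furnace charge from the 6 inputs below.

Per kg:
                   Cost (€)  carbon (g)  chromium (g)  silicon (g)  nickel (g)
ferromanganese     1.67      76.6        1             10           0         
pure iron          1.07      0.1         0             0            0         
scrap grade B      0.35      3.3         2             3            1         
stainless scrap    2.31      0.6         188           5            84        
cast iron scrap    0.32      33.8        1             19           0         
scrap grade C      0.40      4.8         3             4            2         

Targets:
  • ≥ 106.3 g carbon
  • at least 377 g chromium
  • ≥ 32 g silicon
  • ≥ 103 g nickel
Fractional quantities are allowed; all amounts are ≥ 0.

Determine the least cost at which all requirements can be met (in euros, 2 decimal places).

€5.59

Let x1 = kg of ferromanganese, x2 = kg of pure iron, x3 = kg of scrap grade B, x4 = kg of stainless scrap, x5 = kg of cast iron scrap, x6 = kg of scrap grade C.
min 1.67x1 + 1.07x2 + 0.35x3 + 2.31x4 + 0.32x5 + 0.4x6 s.t.:
  76.6x1 + 0.1x2 + 3.3x3 + 0.6x4 + 33.8x5 + 4.8x6 ≥ 106.3   (carbon)
  1x1 + 2x3 + 188x4 + 1x5 + 3x6 ≥ 377   (chromium)
  10x1 + 3x3 + 5x4 + 19x5 + 4x6 ≥ 32   (silicon)
  1x3 + 84x4 + 2x6 ≥ 103   (nickel)
  x1, x2, x3, x4, x5, x6 ≥ 0.
The minimum-cost mix takes nothing from ferromanganese, pure iron, scrap grade B, scrap grade C — only stainless scrap, cast iron scrap. There the carbon and chromium constraints are tight.
So stainless scrap = 1.989 kg, cast iron scrap = 3.11 kg.
Hence cost = 2.31·1.989 + 0.32·3.11 = €5.5898.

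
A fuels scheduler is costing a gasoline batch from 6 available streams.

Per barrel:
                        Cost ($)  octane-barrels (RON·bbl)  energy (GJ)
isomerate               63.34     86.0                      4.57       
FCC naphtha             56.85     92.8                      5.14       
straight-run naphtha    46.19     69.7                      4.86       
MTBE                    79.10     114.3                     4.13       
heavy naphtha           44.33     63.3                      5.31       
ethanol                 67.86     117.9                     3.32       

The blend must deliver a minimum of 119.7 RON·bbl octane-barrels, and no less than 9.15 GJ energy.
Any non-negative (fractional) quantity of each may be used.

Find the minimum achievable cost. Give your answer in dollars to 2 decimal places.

Set it up as a linear program. Let x1 = barrels of isomerate, x2 = barrels of FCC naphtha, x3 = barrels of straight-run naphtha, x4 = barrels of MTBE, x5 = barrels of heavy naphtha, x6 = barrels of ethanol.
min 63.34x1 + 56.85x2 + 46.19x3 + 79.1x4 + 44.33x5 + 67.86x6 s.t.:
  86x1 + 92.8x2 + 69.7x3 + 114.3x4 + 63.3x5 + 117.9x6 ≥ 119.7   (octane-barrels)
  4.57x1 + 5.14x2 + 4.86x3 + 4.13x4 + 5.31x5 + 3.32x6 ≥ 9.15   (energy)
  x1, x2, x3, x4, x5, x6 ≥ 0.
The minimum-cost mix takes nothing from isomerate, straight-run naphtha, MTBE, ethanol — only FCC naphtha, heavy naphtha. There the octane-barrels and energy constraints are tight.
Optimal quantities: FCC naphtha = 0.337 barrels, heavy naphtha = 1.397 barrels.
Total cost: 56.85·0.337 + 44.33·1.397 = 81.0875.

$81.09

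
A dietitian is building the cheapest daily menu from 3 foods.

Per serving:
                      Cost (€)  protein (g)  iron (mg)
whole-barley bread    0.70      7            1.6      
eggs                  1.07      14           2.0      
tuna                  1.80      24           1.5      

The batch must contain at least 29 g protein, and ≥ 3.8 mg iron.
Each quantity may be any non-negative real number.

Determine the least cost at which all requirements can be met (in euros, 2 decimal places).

€2.21

Let x1 = servings of whole-barley bread, x2 = servings of eggs, x3 = servings of tuna.
min 0.7x1 + 1.07x2 + 1.8x3 with:
  7x1 + 14x2 + 24x3 ≥ 29   (protein)
  1.6x1 + 2x2 + 1.5x3 ≥ 3.8   (iron)
  x1, x2, x3 ≥ 0.
The optimal basis is {eggs, tuna}; whole-barley bread drops out. Binding constraints: protein and iron.
That vertex is x2 = 1.767, x3 = 0.1778.
Hence cost = 1.07·1.767 + 1.8·0.1778 = €2.2107.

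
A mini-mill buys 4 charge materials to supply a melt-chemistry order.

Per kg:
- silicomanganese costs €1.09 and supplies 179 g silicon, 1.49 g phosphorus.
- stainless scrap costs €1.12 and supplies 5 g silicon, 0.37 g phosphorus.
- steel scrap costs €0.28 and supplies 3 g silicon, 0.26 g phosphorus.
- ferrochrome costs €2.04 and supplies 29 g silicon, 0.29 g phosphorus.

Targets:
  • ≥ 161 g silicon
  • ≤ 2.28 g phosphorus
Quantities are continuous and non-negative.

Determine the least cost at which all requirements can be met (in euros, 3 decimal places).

€0.980

Let x1 = kg of silicomanganese, x2 = kg of stainless scrap, x3 = kg of steel scrap, x4 = kg of ferrochrome.
Minimise 1.09x1 + 1.12x2 + 0.28x3 + 2.04x4 subject to:
  179x1 + 5x2 + 3x3 + 29x4 ≥ 161   (silicon)
  1.49x1 + 0.37x2 + 0.26x3 + 0.29x4 ≤ 2.28   (phosphorus)
  x1, x2, x3, x4 ≥ 0.
At the optimum only silicomanganese is positive (stainless scrap, steel scrap, ferrochrome = 0). The silicon requirement is met with equality.
Optimal quantities: silicomanganese = 0.8994 kg.
Objective = 1.09·0.8994 = 0.98035.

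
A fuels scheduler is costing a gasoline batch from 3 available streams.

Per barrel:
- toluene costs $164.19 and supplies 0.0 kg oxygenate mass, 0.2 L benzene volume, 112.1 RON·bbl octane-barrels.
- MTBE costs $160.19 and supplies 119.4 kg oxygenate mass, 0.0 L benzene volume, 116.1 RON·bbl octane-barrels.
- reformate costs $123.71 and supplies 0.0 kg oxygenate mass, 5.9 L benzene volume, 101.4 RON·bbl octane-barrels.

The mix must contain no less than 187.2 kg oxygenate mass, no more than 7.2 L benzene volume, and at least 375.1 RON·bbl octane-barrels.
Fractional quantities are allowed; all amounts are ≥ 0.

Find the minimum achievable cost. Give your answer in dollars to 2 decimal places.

This is a linear program. Let x1 = barrels of toluene, x2 = barrels of MTBE, x3 = barrels of reformate.
Minimize 164.19x1 + 160.19x2 + 123.71x3 with:
  119.4x2 ≥ 187.2   (oxygenate mass)
  0.2x1 + 5.9x3 ≤ 7.2   (benzene volume)
  112.1x1 + 116.1x2 + 101.4x3 ≥ 375.1   (octane-barrels)
  x1, x2, x3 ≥ 0.
The minimum-cost mix takes nothing from toluene — only MTBE, reformate. The benzene volume and octane-barrels requirements are met with equality.
Solving gives x2 = 2.16501, x3 = 1.22034.
Objective = 160.19·2.16501 + 123.71·1.22034 = 497.7812.

$497.78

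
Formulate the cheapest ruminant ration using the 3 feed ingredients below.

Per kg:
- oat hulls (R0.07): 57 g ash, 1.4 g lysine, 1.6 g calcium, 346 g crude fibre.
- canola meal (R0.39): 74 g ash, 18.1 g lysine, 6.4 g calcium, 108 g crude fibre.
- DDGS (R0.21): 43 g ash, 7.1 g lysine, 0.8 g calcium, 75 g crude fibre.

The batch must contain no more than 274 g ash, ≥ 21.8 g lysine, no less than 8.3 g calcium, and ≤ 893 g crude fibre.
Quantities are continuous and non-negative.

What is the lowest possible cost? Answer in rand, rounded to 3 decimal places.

R0.491

Let x1 = kg of oat hulls, x2 = kg of canola meal, x3 = kg of DDGS.
Minimise 0.07x1 + 0.39x2 + 0.21x3 with:
  57x1 + 74x2 + 43x3 ≤ 274   (ash)
  1.4x1 + 18.1x2 + 7.1x3 ≥ 21.8   (lysine)
  1.6x1 + 6.4x2 + 0.8x3 ≥ 8.3   (calcium)
  346x1 + 108x2 + 75x3 ≤ 893   (crude fibre)
  x1, x2, x3 ≥ 0.
The minimum-cost mix takes nothing from DDGS — only oat hulls, canola meal. There the lysine and calcium constraints are tight.
So oat hulls = 0.5355 kg, canola meal = 1.163 kg.
Total cost: 0.07·0.5355 + 0.39·1.163 = 0.49106.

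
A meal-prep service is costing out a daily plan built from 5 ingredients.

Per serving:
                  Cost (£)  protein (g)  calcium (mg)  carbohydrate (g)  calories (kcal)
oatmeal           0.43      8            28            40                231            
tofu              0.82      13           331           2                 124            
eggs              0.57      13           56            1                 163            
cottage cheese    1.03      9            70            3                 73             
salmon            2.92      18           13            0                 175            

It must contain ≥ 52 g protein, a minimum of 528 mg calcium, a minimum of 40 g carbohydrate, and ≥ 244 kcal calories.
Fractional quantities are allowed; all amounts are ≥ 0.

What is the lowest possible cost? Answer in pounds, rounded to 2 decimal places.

£2.63

Let x1 = servings of oatmeal, x2 = servings of tofu, x3 = servings of eggs, x4 = servings of cottage cheese, x5 = servings of salmon.
min 0.43x1 + 0.82x2 + 0.57x3 + 1.03x4 + 2.92x5 s.t.:
  8x1 + 13x2 + 13x3 + 9x4 + 18x5 ≥ 52   (protein)
  28x1 + 331x2 + 56x3 + 70x4 + 13x5 ≥ 528   (calcium)
  40x1 + 2x2 + 1x3 + 3x4 ≥ 40   (carbohydrate)
  231x1 + 124x2 + 163x3 + 73x4 + 175x5 ≥ 244   (calories)
  x1, x2, x3, x4, x5 ≥ 0.
The cheapest feasible vertex uses only oatmeal, tofu, eggs; cottage cheese, salmon are not used. The protein, calcium, carbohydrate requirements are met with equality.
That vertex is x1 = 0.8855, x2 = 1.126, x3 = 2.329.
Hence cost = 0.43·0.8855 + 0.82·1.126 + 0.57·2.329 = £2.6316.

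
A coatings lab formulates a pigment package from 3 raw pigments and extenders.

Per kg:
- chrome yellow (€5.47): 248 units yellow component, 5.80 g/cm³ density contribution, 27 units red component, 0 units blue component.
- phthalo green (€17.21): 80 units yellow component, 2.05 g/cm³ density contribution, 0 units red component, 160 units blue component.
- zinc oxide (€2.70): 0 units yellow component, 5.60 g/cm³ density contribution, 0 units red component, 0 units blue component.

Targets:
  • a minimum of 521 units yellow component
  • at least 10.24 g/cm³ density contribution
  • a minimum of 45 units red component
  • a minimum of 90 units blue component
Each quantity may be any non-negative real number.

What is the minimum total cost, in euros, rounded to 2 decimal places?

€20.18

Treat it as an LP. Let x1 = kg of chrome yellow, x2 = kg of phthalo green, x3 = kg of zinc oxide.
min 5.47x1 + 17.21x2 + 2.7x3 with:
  248x1 + 80x2 ≥ 521   (yellow component)
  5.8x1 + 2.05x2 + 5.6x3 ≥ 10.24   (density contribution)
  27x1 ≥ 45   (red component)
  160x2 ≥ 90   (blue component)
  x1, x2, x3 ≥ 0.
At the optimum only chrome yellow, phthalo green are positive (zinc oxide = 0). Binding constraints: yellow component and blue component.
Optimal quantities: chrome yellow = 1.919 kg, phthalo green = 0.5625 kg.
Hence cost = 5.47·1.919 + 17.21·0.5625 = €20.1776.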